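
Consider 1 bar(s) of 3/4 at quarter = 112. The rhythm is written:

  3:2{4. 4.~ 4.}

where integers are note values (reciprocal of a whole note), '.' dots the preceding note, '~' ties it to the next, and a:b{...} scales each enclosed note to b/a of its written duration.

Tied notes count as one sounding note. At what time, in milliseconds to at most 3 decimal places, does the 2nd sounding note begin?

note 2 onset = 1b = 535.714ms

1. 0.0ms @ 0 + 535.714ms (1)
2. 535.714ms @ 1 + 1071.429ms (2)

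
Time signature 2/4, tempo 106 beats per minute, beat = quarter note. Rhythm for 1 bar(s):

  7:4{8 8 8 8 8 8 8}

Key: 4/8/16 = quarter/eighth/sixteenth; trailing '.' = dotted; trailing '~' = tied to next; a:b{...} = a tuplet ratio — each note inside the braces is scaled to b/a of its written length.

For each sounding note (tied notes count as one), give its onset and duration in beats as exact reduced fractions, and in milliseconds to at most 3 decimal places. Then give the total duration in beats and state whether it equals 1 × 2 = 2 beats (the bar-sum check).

1) 0.0ms=0b +161.725ms=2/7b
2) 161.725ms=2/7b +161.725ms=2/7b
3) 323.45ms=4/7b +161.725ms=2/7b
4) 485.175ms=6/7b +161.725ms=2/7b
5) 646.9ms=8/7b +161.725ms=2/7b
6) 808.625ms=10/7b +161.725ms=2/7b
7) 970.35ms=12/7b +161.725ms=2/7b
Σ=2b of 2 (106bpm 2/4) — PASS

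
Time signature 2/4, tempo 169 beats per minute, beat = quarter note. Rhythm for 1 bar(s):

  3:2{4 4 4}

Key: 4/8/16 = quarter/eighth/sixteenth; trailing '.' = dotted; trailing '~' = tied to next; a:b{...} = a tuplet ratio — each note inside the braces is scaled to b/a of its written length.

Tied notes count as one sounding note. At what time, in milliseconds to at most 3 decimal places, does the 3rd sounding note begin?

note 3 onset = 4/3b = 473.373ms

1. 0.0ms @ 0 + 236.686ms (2/3)
2. 236.686ms @ 2/3 + 236.686ms (2/3)
3. 473.373ms @ 4/3 + 236.686ms (2/3)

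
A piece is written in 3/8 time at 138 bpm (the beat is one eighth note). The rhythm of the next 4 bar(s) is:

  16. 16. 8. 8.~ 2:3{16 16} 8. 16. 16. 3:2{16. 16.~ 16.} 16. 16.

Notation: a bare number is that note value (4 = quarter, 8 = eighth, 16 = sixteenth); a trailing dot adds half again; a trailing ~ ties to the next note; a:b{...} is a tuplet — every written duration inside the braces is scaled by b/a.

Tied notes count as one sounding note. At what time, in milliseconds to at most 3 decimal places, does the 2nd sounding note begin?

1. 0.0ms @ 0 + 326.087ms (3/4)
2. 326.087ms @ 3/4 + 326.087ms (3/4)
3. 652.174ms @ 3/2 + 652.174ms (3/2)
4. 1304.348ms @ 3 + 978.261ms (9/4)
5. 2282.609ms @ 21/4 + 326.087ms (3/4)
6. 2608.696ms @ 6 + 652.174ms (3/2)
7. 3260.87ms @ 15/2 + 326.087ms (3/4)
8. 3586.957ms @ 33/4 + 326.087ms (3/4)
9. 3913.043ms @ 9 + 217.391ms (1/2)
10. 4130.435ms @ 19/2 + 434.783ms (1)
11. 4565.217ms @ 21/2 + 326.087ms (3/4)
12. 4891.304ms @ 45/4 + 326.087ms (3/4)

note 2 onset = 3/4b = 326.087ms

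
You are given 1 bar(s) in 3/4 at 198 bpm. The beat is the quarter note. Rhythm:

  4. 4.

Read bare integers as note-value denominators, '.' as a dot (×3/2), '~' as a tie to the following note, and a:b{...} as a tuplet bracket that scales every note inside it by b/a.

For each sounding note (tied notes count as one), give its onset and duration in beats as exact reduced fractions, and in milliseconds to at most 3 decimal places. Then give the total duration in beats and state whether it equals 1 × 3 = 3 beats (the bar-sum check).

1) 0.0ms=0b +454.545ms=3/2b
2) 454.545ms=3/2b +454.545ms=3/2b
Σ=3b of 3 (198bpm 3/4) — PASS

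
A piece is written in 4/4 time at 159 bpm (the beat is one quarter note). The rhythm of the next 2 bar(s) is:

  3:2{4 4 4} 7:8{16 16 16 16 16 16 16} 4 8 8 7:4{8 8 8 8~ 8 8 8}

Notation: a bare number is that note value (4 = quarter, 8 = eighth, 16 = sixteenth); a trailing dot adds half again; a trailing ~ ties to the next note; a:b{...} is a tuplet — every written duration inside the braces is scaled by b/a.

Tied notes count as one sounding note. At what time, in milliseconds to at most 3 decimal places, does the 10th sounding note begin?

note 10 onset = 26/7b = 1401.617ms

1. 0.0ms @ 0 + 251.572ms (2/3)
2. 251.572ms @ 2/3 + 251.572ms (2/3)
3. 503.145ms @ 4/3 + 251.572ms (2/3)
4. 754.717ms @ 2 + 107.817ms (2/7)
5. 862.534ms @ 16/7 + 107.817ms (2/7)
6. 970.35ms @ 18/7 + 107.817ms (2/7)
7. 1078.167ms @ 20/7 + 107.817ms (2/7)
8. 1185.984ms @ 22/7 + 107.817ms (2/7)
9. 1293.801ms @ 24/7 + 107.817ms (2/7)
10. 1401.617ms @ 26/7 + 107.817ms (2/7)
11. 1509.434ms @ 4 + 377.358ms (1)
12. 1886.792ms @ 5 + 188.679ms (1/2)
13. 2075.472ms @ 11/2 + 188.679ms (1/2)
14. 2264.151ms @ 6 + 107.817ms (2/7)
15. 2371.968ms @ 44/7 + 107.817ms (2/7)
16. 2479.784ms @ 46/7 + 107.817ms (2/7)
17. 2587.601ms @ 48/7 + 215.633ms (4/7)
18. 2803.235ms @ 52/7 + 107.817ms (2/7)
19. 2911.051ms @ 54/7 + 107.817ms (2/7)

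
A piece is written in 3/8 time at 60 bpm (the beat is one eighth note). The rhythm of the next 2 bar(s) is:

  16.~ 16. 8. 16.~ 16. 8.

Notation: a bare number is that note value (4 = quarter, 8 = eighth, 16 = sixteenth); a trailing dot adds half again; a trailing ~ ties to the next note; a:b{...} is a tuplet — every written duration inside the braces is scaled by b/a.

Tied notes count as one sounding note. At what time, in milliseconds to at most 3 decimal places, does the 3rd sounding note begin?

1. 0.0ms @ 0 + 1500.0ms (3/2)
2. 1500.0ms @ 3/2 + 1500.0ms (3/2)
3. 3000.0ms @ 3 + 1500.0ms (3/2)
4. 4500.0ms @ 9/2 + 1500.0ms (3/2)

note 3 onset = 3b = 3000.0ms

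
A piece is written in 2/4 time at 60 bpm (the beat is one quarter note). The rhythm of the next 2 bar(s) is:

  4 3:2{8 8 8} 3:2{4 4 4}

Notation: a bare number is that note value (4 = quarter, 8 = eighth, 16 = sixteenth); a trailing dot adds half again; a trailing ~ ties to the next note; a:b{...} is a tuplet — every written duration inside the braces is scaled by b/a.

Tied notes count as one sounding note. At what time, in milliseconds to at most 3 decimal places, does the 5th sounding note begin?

note 5 onset = 2b = 2000.0ms

1. 0.0ms @ 0 + 1000.0ms (1)
2. 1000.0ms @ 1 + 333.333ms (1/3)
3. 1333.333ms @ 4/3 + 333.333ms (1/3)
4. 1666.667ms @ 5/3 + 333.333ms (1/3)
5. 2000.0ms @ 2 + 666.667ms (2/3)
6. 2666.667ms @ 8/3 + 666.667ms (2/3)
7. 3333.333ms @ 10/3 + 666.667ms (2/3)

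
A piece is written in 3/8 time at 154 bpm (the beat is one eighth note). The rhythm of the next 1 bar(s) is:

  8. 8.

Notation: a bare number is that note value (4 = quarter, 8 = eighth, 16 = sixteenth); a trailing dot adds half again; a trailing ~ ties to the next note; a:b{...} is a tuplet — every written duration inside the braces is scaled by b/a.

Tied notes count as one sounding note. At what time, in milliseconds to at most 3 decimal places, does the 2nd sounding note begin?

note 2 onset = 3/2b = 584.416ms

1. 0.0ms @ 0 + 584.416ms (3/2)
2. 584.416ms @ 3/2 + 584.416ms (3/2)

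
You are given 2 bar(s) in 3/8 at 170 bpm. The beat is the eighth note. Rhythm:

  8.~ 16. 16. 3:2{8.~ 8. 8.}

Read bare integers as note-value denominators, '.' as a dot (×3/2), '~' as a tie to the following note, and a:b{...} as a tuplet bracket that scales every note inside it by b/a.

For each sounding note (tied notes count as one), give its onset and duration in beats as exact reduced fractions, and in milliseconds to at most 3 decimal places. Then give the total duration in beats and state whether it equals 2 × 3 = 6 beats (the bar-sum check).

1) 0.0ms=0b +794.118ms=9/4b
2) 794.118ms=9/4b +264.706ms=3/4b
3) 1058.824ms=3b +705.882ms=2b
4) 1764.706ms=5b +352.941ms=1b
Σ=6b of 6 (170bpm 3/8) — PASS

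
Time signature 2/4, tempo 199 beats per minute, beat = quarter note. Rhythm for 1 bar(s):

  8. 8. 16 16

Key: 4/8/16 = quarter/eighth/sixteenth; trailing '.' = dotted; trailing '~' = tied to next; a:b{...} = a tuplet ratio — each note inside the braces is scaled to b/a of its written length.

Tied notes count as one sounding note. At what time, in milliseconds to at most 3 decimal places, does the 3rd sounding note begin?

1. 0.0ms @ 0 + 226.131ms (3/4)
2. 226.131ms @ 3/4 + 226.131ms (3/4)
3. 452.261ms @ 3/2 + 75.377ms (1/4)
4. 527.638ms @ 7/4 + 75.377ms (1/4)

note 3 onset = 3/2b = 452.261ms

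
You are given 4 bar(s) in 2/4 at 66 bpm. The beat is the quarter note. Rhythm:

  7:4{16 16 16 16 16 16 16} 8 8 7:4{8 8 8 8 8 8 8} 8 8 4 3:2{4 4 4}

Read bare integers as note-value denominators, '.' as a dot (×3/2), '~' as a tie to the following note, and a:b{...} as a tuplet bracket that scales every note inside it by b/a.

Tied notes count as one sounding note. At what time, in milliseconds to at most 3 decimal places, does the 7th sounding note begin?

1. 0.0ms @ 0 + 129.87ms (1/7)
2. 129.87ms @ 1/7 + 129.87ms (1/7)
3. 259.74ms @ 2/7 + 129.87ms (1/7)
4. 389.61ms @ 3/7 + 129.87ms (1/7)
5. 519.481ms @ 4/7 + 129.87ms (1/7)
6. 649.351ms @ 5/7 + 129.87ms (1/7)
7. 779.221ms @ 6/7 + 129.87ms (1/7)
8. 909.091ms @ 1 + 454.545ms (1/2)
9. 1363.636ms @ 3/2 + 454.545ms (1/2)
10. 1818.182ms @ 2 + 259.74ms (2/7)
11. 2077.922ms @ 16/7 + 259.74ms (2/7)
12. 2337.662ms @ 18/7 + 259.74ms (2/7)
13. 2597.403ms @ 20/7 + 259.74ms (2/7)
14. 2857.143ms @ 22/7 + 259.74ms (2/7)
15. 3116.883ms @ 24/7 + 259.74ms (2/7)
16. 3376.623ms @ 26/7 + 259.74ms (2/7)
17. 3636.364ms @ 4 + 454.545ms (1/2)
18. 4090.909ms @ 9/2 + 454.545ms (1/2)
19. 4545.455ms @ 5 + 909.091ms (1)
20. 5454.545ms @ 6 + 606.061ms (2/3)
21. 6060.606ms @ 20/3 + 606.061ms (2/3)
22. 6666.667ms @ 22/3 + 606.061ms (2/3)

note 7 onset = 6/7b = 779.221ms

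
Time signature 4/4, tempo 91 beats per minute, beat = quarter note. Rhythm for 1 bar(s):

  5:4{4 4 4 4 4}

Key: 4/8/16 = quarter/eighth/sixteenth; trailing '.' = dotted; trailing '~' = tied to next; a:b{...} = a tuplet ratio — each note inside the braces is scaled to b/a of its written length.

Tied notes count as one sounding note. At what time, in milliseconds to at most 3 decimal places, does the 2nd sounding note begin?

1. 0.0ms @ 0 + 527.473ms (4/5)
2. 527.473ms @ 4/5 + 527.473ms (4/5)
3. 1054.945ms @ 8/5 + 527.473ms (4/5)
4. 1582.418ms @ 12/5 + 527.473ms (4/5)
5. 2109.89ms @ 16/5 + 527.473ms (4/5)

note 2 onset = 4/5b = 527.473ms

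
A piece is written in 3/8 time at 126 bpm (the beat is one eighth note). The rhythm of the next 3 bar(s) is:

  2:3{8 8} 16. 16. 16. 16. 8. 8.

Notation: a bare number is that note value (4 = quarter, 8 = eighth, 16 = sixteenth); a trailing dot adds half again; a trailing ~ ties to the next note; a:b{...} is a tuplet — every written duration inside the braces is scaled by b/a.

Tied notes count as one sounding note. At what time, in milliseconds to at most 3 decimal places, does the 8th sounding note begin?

1. 0.0ms @ 0 + 714.286ms (3/2)
2. 714.286ms @ 3/2 + 714.286ms (3/2)
3. 1428.571ms @ 3 + 357.143ms (3/4)
4. 1785.714ms @ 15/4 + 357.143ms (3/4)
5. 2142.857ms @ 9/2 + 357.143ms (3/4)
6. 2500.0ms @ 21/4 + 357.143ms (3/4)
7. 2857.143ms @ 6 + 714.286ms (3/2)
8. 3571.429ms @ 15/2 + 714.286ms (3/2)

note 8 onset = 15/2b = 3571.429ms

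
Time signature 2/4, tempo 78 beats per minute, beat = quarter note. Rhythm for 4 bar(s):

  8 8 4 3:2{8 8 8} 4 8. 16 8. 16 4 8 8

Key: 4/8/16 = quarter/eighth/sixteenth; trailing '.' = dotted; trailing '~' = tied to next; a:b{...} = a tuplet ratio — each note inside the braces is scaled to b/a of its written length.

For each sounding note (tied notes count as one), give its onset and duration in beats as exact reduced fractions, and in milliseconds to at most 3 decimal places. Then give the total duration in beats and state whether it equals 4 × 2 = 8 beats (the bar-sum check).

1) 0.0ms=0b +384.615ms=1/2b
2) 384.615ms=1/2b +384.615ms=1/2b
3) 769.231ms=1b +769.231ms=1b
4) 1538.462ms=2b +256.41ms=1/3b
5) 1794.872ms=7/3b +256.41ms=1/3b
6) 2051.282ms=8/3b +256.41ms=1/3b
7) 2307.692ms=3b +769.231ms=1b
8) 3076.923ms=4b +576.923ms=3/4b
9) 3653.846ms=19/4b +192.308ms=1/4b
10) 3846.154ms=5b +576.923ms=3/4b
11) 4423.077ms=23/4b +192.308ms=1/4b
12) 4615.385ms=6b +769.231ms=1b
13) 5384.615ms=7b +384.615ms=1/2b
14) 5769.231ms=15/2b +384.615ms=1/2b
Σ=8b of 8 (78bpm 2/4) — PASS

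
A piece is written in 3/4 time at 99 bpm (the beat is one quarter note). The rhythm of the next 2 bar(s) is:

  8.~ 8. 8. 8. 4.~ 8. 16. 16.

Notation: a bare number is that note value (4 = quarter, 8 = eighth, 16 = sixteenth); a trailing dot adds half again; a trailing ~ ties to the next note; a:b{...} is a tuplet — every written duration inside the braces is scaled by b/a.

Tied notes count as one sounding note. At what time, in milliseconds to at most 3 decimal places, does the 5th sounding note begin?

1. 0.0ms @ 0 + 909.091ms (3/2)
2. 909.091ms @ 3/2 + 454.545ms (3/4)
3. 1363.636ms @ 9/4 + 454.545ms (3/4)
4. 1818.182ms @ 3 + 1363.636ms (9/4)
5. 3181.818ms @ 21/4 + 227.273ms (3/8)
6. 3409.091ms @ 45/8 + 227.273ms (3/8)

note 5 onset = 21/4b = 3181.818ms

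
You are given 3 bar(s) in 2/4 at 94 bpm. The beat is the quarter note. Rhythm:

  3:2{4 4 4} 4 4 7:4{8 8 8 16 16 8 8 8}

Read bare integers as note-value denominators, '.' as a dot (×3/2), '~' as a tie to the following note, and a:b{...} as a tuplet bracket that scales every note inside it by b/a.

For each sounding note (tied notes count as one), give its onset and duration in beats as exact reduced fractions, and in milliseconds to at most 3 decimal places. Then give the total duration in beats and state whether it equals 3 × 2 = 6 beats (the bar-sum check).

1) 0.0ms=0b +425.532ms=2/3b
2) 425.532ms=2/3b +425.532ms=2/3b
3) 851.064ms=4/3b +425.532ms=2/3b
4) 1276.596ms=2b +638.298ms=1b
5) 1914.894ms=3b +638.298ms=1b
6) 2553.191ms=4b +182.371ms=2/7b
7) 2735.562ms=30/7b +182.371ms=2/7b
8) 2917.933ms=32/7b +182.371ms=2/7b
9) 3100.304ms=34/7b +91.185ms=1/7b
10) 3191.489ms=5b +91.185ms=1/7b
11) 3282.675ms=36/7b +182.371ms=2/7b
12) 3465.046ms=38/7b +182.371ms=2/7b
13) 3647.416ms=40/7b +182.371ms=2/7b
Σ=6b of 6 (94bpm 2/4) — PASS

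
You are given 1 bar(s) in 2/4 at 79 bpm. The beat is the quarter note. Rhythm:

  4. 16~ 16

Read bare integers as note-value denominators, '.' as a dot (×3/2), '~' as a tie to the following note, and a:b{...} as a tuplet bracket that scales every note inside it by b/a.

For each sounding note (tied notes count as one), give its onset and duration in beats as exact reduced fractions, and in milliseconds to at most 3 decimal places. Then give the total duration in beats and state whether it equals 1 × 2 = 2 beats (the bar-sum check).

1) 0.0ms=0b +1139.241ms=3/2b
2) 1139.241ms=3/2b +379.747ms=1/2b
Σ=2b of 2 (79bpm 2/4) — PASS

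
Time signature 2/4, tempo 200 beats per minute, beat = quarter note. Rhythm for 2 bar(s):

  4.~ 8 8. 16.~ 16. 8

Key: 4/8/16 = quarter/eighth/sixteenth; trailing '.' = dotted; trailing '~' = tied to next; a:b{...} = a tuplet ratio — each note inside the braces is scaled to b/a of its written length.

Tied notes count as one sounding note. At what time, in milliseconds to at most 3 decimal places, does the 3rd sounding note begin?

1. 0.0ms @ 0 + 600.0ms (2)
2. 600.0ms @ 2 + 225.0ms (3/4)
3. 825.0ms @ 11/4 + 225.0ms (3/4)
4. 1050.0ms @ 7/2 + 150.0ms (1/2)

note 3 onset = 11/4b = 825.0ms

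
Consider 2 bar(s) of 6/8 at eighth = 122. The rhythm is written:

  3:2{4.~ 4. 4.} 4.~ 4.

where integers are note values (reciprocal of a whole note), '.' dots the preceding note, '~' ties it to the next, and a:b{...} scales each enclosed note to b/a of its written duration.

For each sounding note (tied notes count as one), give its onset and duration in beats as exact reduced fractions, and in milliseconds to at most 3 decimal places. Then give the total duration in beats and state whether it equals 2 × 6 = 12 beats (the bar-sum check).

1) 0.0ms=0b +1967.213ms=4b
2) 1967.213ms=4b +983.607ms=2b
3) 2950.82ms=6b +2950.82ms=6b
Σ=12b of 12 (122bpm 6/8) — PASS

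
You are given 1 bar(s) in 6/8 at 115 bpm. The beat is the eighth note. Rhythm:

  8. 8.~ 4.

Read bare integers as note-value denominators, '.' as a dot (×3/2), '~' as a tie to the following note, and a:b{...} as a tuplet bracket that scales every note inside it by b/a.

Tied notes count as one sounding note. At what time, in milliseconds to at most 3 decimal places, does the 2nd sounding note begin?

note 2 onset = 3/2b = 782.609ms

1. 0.0ms @ 0 + 782.609ms (3/2)
2. 782.609ms @ 3/2 + 2347.826ms (9/2)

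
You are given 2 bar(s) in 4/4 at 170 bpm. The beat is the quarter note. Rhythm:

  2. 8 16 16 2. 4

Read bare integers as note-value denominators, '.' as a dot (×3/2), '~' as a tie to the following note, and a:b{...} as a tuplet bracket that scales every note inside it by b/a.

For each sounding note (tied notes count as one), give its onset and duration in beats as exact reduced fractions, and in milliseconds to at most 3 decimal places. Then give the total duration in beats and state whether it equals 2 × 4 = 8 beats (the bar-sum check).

1) 0.0ms=0b +1058.824ms=3b
2) 1058.824ms=3b +176.471ms=1/2b
3) 1235.294ms=7/2b +88.235ms=1/4b
4) 1323.529ms=15/4b +88.235ms=1/4b
5) 1411.765ms=4b +1058.824ms=3b
6) 2470.588ms=7b +352.941ms=1b
Σ=8b of 8 (170bpm 4/4) — PASS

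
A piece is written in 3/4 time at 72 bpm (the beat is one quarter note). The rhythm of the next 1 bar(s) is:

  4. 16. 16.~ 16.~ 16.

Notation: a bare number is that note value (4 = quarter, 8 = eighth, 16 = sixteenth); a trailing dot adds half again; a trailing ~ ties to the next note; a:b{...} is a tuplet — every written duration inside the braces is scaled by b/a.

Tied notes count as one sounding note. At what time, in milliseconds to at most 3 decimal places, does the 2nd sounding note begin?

1. 0.0ms @ 0 + 1250.0ms (3/2)
2. 1250.0ms @ 3/2 + 312.5ms (3/8)
3. 1562.5ms @ 15/8 + 937.5ms (9/8)

note 2 onset = 3/2b = 1250.0ms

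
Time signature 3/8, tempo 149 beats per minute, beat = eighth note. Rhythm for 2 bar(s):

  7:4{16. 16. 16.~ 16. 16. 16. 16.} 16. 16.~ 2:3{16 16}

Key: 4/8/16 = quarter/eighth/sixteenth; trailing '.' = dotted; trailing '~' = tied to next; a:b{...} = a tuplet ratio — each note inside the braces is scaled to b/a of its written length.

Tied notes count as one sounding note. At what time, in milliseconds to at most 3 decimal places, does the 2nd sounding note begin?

1. 0.0ms @ 0 + 172.579ms (3/7)
2. 172.579ms @ 3/7 + 172.579ms (3/7)
3. 345.158ms @ 6/7 + 345.158ms (6/7)
4. 690.316ms @ 12/7 + 172.579ms (3/7)
5. 862.895ms @ 15/7 + 172.579ms (3/7)
6. 1035.475ms @ 18/7 + 172.579ms (3/7)
7. 1208.054ms @ 3 + 302.013ms (3/4)
8. 1510.067ms @ 15/4 + 604.027ms (3/2)
9. 2114.094ms @ 21/4 + 302.013ms (3/4)

note 2 onset = 3/7b = 172.579ms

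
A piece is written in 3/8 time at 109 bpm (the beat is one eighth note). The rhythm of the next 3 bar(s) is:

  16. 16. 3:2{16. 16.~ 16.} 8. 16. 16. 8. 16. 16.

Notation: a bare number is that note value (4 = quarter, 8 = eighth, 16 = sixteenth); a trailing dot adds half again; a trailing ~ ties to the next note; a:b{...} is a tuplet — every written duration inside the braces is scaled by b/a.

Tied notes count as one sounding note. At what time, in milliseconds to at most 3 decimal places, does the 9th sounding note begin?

note 9 onset = 15/2b = 4128.44ms

1. 0.0ms @ 0 + 412.844ms (3/4)
2. 412.844ms @ 3/4 + 412.844ms (3/4)
3. 825.688ms @ 3/2 + 275.229ms (1/2)
4. 1100.917ms @ 2 + 550.459ms (1)
5. 1651.376ms @ 3 + 825.688ms (3/2)
6. 2477.064ms @ 9/2 + 412.844ms (3/4)
7. 2889.908ms @ 21/4 + 412.844ms (3/4)
8. 3302.752ms @ 6 + 825.688ms (3/2)
9. 4128.44ms @ 15/2 + 412.844ms (3/4)
10. 4541.284ms @ 33/4 + 412.844ms (3/4)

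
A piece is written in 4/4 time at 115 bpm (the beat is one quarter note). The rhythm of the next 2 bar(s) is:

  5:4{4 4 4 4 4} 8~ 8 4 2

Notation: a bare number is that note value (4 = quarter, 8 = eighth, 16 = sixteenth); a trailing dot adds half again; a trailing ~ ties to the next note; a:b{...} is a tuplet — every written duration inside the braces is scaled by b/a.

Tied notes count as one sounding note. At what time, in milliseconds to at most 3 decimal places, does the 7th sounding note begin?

note 7 onset = 5b = 2608.696ms

1. 0.0ms @ 0 + 417.391ms (4/5)
2. 417.391ms @ 4/5 + 417.391ms (4/5)
3. 834.783ms @ 8/5 + 417.391ms (4/5)
4. 1252.174ms @ 12/5 + 417.391ms (4/5)
5. 1669.565ms @ 16/5 + 417.391ms (4/5)
6. 2086.957ms @ 4 + 521.739ms (1)
7. 2608.696ms @ 5 + 521.739ms (1)
8. 3130.435ms @ 6 + 1043.478ms (2)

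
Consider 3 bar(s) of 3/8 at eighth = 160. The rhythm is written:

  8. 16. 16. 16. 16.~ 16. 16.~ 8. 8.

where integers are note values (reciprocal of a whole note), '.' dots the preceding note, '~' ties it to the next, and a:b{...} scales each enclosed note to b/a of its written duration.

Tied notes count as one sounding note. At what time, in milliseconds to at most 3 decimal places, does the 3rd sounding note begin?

1. 0.0ms @ 0 + 562.5ms (3/2)
2. 562.5ms @ 3/2 + 281.25ms (3/4)
3. 843.75ms @ 9/4 + 281.25ms (3/4)
4. 1125.0ms @ 3 + 281.25ms (3/4)
5. 1406.25ms @ 15/4 + 562.5ms (3/2)
6. 1968.75ms @ 21/4 + 843.75ms (9/4)
7. 2812.5ms @ 15/2 + 562.5ms (3/2)

note 3 onset = 9/4b = 843.75ms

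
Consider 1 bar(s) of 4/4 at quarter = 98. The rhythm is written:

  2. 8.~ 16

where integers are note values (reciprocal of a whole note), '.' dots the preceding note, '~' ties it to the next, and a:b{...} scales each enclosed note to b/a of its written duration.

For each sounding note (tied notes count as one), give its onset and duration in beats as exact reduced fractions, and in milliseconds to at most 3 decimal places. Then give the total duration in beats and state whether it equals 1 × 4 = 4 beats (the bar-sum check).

1) 0.0ms=0b +1836.735ms=3b
2) 1836.735ms=3b +612.245ms=1b
Σ=4b of 4 (98bpm 4/4) — PASS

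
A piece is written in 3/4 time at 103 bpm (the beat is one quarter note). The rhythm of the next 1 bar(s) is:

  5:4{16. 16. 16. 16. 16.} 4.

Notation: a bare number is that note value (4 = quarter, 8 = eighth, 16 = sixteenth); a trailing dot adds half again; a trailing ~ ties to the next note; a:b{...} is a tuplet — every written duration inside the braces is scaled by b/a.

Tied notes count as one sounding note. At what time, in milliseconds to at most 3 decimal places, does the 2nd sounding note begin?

note 2 onset = 3/10b = 174.757ms

1. 0.0ms @ 0 + 174.757ms (3/10)
2. 174.757ms @ 3/10 + 174.757ms (3/10)
3. 349.515ms @ 3/5 + 174.757ms (3/10)
4. 524.272ms @ 9/10 + 174.757ms (3/10)
5. 699.029ms @ 6/5 + 174.757ms (3/10)
6. 873.786ms @ 3/2 + 873.786ms (3/2)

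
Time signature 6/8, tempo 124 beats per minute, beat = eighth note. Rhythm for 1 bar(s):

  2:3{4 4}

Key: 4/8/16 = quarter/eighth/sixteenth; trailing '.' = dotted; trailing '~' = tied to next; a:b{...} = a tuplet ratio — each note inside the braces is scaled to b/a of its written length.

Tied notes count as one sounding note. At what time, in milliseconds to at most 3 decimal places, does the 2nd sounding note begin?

1. 0.0ms @ 0 + 1451.613ms (3)
2. 1451.613ms @ 3 + 1451.613ms (3)

note 2 onset = 3b = 1451.613ms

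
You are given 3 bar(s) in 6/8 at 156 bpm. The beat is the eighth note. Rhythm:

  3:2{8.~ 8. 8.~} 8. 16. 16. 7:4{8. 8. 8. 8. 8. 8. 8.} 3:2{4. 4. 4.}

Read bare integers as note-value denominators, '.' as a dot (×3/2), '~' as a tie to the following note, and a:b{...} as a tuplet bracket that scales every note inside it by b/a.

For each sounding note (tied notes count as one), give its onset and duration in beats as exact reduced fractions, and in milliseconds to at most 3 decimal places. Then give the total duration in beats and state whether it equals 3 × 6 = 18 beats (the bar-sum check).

1) 0.0ms=0b +769.231ms=2b
2) 769.231ms=2b +961.538ms=5/2b
3) 1730.769ms=9/2b +288.462ms=3/4b
4) 2019.231ms=21/4b +288.462ms=3/4b
5) 2307.692ms=6b +329.67ms=6/7b
6) 2637.363ms=48/7b +329.67ms=6/7b
7) 2967.033ms=54/7b +329.67ms=6/7b
8) 3296.703ms=60/7b +329.67ms=6/7b
9) 3626.374ms=66/7b +329.67ms=6/7b
10) 3956.044ms=72/7b +329.67ms=6/7b
11) 4285.714ms=78/7b +329.67ms=6/7b
12) 4615.385ms=12b +769.231ms=2b
13) 5384.615ms=14b +769.231ms=2b
14) 6153.846ms=16b +769.231ms=2b
Σ=18b of 18 (156bpm 6/8) — PASS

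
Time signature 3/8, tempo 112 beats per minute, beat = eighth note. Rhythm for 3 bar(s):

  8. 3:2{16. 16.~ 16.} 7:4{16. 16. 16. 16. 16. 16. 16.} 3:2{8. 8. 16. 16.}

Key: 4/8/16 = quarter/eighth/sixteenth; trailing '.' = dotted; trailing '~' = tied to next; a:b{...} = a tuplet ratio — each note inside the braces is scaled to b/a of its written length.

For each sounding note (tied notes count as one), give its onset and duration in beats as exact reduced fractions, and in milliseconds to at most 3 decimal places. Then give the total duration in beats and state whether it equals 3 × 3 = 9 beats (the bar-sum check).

1) 0.0ms=0b +803.571ms=3/2b
2) 803.571ms=3/2b +267.857ms=1/2b
3) 1071.429ms=2b +535.714ms=1b
4) 1607.143ms=3b +229.592ms=3/7b
5) 1836.735ms=24/7b +229.592ms=3/7b
6) 2066.327ms=27/7b +229.592ms=3/7b
7) 2295.918ms=30/7b +229.592ms=3/7b
8) 2525.51ms=33/7b +229.592ms=3/7b
9) 2755.102ms=36/7b +229.592ms=3/7b
10) 2984.694ms=39/7b +229.592ms=3/7b
11) 3214.286ms=6b +535.714ms=1b
12) 3750.0ms=7b +535.714ms=1b
13) 4285.714ms=8b +267.857ms=1/2b
14) 4553.571ms=17/2b +267.857ms=1/2b
Σ=9b of 9 (112bpm 3/8) — PASS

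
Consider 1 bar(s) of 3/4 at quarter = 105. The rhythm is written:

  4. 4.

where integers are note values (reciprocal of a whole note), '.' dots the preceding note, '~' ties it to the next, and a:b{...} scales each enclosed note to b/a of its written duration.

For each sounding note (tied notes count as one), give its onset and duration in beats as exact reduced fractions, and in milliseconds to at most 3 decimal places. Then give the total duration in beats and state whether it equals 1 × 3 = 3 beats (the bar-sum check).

1) 0.0ms=0b +857.143ms=3/2b
2) 857.143ms=3/2b +857.143ms=3/2b
Σ=3b of 3 (105bpm 3/4) — PASS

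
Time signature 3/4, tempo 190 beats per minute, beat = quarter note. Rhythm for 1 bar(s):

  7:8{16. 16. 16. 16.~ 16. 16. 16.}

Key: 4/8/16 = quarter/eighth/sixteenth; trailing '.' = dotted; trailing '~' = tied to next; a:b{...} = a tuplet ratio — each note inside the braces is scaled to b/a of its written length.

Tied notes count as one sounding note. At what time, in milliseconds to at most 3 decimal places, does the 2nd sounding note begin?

1. 0.0ms @ 0 + 135.338ms (3/7)
2. 135.338ms @ 3/7 + 135.338ms (3/7)
3. 270.677ms @ 6/7 + 135.338ms (3/7)
4. 406.015ms @ 9/7 + 270.677ms (6/7)
5. 676.692ms @ 15/7 + 135.338ms (3/7)
6. 812.03ms @ 18/7 + 135.338ms (3/7)

note 2 onset = 3/7b = 135.338ms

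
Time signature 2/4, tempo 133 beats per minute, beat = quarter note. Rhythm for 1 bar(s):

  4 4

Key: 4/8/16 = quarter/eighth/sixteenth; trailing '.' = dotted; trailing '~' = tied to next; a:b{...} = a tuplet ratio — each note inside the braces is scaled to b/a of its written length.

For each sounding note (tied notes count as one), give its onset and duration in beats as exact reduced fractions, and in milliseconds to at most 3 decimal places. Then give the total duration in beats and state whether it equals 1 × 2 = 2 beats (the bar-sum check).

1) 0.0ms=0b +451.128ms=1b
2) 451.128ms=1b +451.128ms=1b
Σ=2b of 2 (133bpm 2/4) — PASS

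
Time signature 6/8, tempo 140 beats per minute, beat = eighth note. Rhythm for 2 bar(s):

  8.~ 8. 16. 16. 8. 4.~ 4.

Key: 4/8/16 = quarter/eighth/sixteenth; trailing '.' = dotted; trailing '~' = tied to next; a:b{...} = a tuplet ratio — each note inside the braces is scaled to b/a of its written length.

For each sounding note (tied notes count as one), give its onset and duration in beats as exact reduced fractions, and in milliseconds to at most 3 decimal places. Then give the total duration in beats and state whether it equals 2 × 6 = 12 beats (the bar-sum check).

1) 0.0ms=0b +1285.714ms=3b
2) 1285.714ms=3b +321.429ms=3/4b
3) 1607.143ms=15/4b +321.429ms=3/4b
4) 1928.571ms=9/2b +642.857ms=3/2b
5) 2571.429ms=6b +2571.429ms=6b
Σ=12b of 12 (140bpm 6/8) — PASS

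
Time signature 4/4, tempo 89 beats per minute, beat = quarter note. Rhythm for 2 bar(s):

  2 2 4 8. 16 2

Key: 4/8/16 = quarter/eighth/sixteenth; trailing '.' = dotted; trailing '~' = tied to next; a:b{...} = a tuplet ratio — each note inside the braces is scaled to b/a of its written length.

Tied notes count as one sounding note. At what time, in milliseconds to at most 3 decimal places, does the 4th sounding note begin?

1. 0.0ms @ 0 + 1348.315ms (2)
2. 1348.315ms @ 2 + 1348.315ms (2)
3. 2696.629ms @ 4 + 674.157ms (1)
4. 3370.787ms @ 5 + 505.618ms (3/4)
5. 3876.404ms @ 23/4 + 168.539ms (1/4)
6. 4044.944ms @ 6 + 1348.315ms (2)

note 4 onset = 5b = 3370.787ms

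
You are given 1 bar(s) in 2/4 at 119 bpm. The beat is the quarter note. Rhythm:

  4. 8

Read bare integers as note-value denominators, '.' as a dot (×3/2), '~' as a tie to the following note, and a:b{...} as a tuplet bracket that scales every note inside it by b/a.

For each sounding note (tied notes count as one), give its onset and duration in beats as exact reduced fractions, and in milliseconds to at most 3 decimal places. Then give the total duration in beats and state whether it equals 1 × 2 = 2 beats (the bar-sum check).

1) 0.0ms=0b +756.303ms=3/2b
2) 756.303ms=3/2b +252.101ms=1/2b
Σ=2b of 2 (119bpm 2/4) — PASS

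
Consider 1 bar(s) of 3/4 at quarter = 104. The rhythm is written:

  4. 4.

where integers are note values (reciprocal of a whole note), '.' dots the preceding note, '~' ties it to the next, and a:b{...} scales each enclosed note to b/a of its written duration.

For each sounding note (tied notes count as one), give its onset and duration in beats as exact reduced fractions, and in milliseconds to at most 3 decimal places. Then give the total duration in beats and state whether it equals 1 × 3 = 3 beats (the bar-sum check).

1) 0.0ms=0b +865.385ms=3/2b
2) 865.385ms=3/2b +865.385ms=3/2b
Σ=3b of 3 (104bpm 3/4) — PASS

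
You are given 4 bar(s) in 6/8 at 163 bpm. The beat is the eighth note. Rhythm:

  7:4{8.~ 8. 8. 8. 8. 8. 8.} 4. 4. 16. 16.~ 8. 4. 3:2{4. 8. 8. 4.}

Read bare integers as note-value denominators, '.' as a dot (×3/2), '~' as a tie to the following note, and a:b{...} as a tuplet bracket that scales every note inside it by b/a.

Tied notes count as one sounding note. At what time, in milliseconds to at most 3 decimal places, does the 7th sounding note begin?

1. 0.0ms @ 0 + 631.025ms (12/7)
2. 631.025ms @ 12/7 + 315.513ms (6/7)
3. 946.538ms @ 18/7 + 315.513ms (6/7)
4. 1262.051ms @ 24/7 + 315.513ms (6/7)
5. 1577.564ms @ 30/7 + 315.513ms (6/7)
6. 1893.076ms @ 36/7 + 315.513ms (6/7)
7. 2208.589ms @ 6 + 1104.294ms (3)
8. 3312.883ms @ 9 + 1104.294ms (3)
9. 4417.178ms @ 12 + 276.074ms (3/4)
10. 4693.252ms @ 51/4 + 828.221ms (9/4)
11. 5521.472ms @ 15 + 1104.294ms (3)
12. 6625.767ms @ 18 + 736.196ms (2)
13. 7361.963ms @ 20 + 368.098ms (1)
14. 7730.061ms @ 21 + 368.098ms (1)
15. 8098.16ms @ 22 + 736.196ms (2)

note 7 onset = 6b = 2208.589ms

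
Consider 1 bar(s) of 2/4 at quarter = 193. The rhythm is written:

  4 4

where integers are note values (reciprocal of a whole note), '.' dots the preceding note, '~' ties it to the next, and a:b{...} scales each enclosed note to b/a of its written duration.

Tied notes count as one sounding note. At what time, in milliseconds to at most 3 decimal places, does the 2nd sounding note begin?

1. 0.0ms @ 0 + 310.881ms (1)
2. 310.881ms @ 1 + 310.881ms (1)

note 2 onset = 1b = 310.881ms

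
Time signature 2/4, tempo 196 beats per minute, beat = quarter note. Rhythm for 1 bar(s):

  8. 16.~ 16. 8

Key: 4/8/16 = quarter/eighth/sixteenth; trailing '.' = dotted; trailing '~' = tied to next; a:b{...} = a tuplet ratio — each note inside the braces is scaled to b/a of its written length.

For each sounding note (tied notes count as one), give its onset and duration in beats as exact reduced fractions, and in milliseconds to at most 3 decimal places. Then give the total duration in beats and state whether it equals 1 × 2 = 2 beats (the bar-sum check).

1) 0.0ms=0b +229.592ms=3/4b
2) 229.592ms=3/4b +229.592ms=3/4b
3) 459.184ms=3/2b +153.061ms=1/2b
Σ=2b of 2 (196bpm 2/4) — PASS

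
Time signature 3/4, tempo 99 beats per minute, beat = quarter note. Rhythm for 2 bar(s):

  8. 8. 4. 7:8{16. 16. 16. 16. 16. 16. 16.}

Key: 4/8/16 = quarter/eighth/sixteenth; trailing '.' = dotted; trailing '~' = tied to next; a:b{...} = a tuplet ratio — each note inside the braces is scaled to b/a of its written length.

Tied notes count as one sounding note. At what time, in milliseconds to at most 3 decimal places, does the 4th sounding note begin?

note 4 onset = 3b = 1818.182ms

1. 0.0ms @ 0 + 454.545ms (3/4)
2. 454.545ms @ 3/4 + 454.545ms (3/4)
3. 909.091ms @ 3/2 + 909.091ms (3/2)
4. 1818.182ms @ 3 + 259.74ms (3/7)
5. 2077.922ms @ 24/7 + 259.74ms (3/7)
6. 2337.662ms @ 27/7 + 259.74ms (3/7)
7. 2597.403ms @ 30/7 + 259.74ms (3/7)
8. 2857.143ms @ 33/7 + 259.74ms (3/7)
9. 3116.883ms @ 36/7 + 259.74ms (3/7)
10. 3376.623ms @ 39/7 + 259.74ms (3/7)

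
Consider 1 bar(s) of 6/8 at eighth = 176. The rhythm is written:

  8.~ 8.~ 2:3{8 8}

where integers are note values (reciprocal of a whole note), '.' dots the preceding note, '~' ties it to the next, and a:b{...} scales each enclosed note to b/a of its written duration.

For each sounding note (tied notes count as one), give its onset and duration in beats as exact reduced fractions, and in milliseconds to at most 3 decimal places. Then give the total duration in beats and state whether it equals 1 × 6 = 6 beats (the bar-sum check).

1) 0.0ms=0b +1534.091ms=9/2b
2) 1534.091ms=9/2b +511.364ms=3/2b
Σ=6b of 6 (176bpm 6/8) — PASS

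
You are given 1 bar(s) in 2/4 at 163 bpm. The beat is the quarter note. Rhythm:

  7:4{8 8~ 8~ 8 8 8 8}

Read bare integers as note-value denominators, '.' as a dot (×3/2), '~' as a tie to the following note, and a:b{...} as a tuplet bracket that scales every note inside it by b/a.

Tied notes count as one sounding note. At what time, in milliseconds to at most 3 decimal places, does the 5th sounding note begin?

1. 0.0ms @ 0 + 105.171ms (2/7)
2. 105.171ms @ 2/7 + 315.513ms (6/7)
3. 420.684ms @ 8/7 + 105.171ms (2/7)
4. 525.855ms @ 10/7 + 105.171ms (2/7)
5. 631.025ms @ 12/7 + 105.171ms (2/7)

note 5 onset = 12/7b = 631.025ms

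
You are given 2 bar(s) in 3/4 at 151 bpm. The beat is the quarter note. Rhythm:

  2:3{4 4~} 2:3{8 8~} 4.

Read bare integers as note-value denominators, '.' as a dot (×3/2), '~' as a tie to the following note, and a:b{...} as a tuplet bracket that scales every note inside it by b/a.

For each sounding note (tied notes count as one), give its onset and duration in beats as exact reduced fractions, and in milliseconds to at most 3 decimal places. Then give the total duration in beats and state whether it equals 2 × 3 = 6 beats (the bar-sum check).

1) 0.0ms=0b +596.026ms=3/2b
2) 596.026ms=3/2b +894.04ms=9/4b
3) 1490.066ms=15/4b +894.04ms=9/4b
Σ=6b of 6 (151bpm 3/4) — PASS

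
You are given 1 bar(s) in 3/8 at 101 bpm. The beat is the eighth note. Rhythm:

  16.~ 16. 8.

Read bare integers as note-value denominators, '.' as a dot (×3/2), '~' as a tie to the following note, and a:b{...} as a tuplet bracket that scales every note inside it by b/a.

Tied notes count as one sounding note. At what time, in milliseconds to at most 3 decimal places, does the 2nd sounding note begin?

note 2 onset = 3/2b = 891.089ms

1. 0.0ms @ 0 + 891.089ms (3/2)
2. 891.089ms @ 3/2 + 891.089ms (3/2)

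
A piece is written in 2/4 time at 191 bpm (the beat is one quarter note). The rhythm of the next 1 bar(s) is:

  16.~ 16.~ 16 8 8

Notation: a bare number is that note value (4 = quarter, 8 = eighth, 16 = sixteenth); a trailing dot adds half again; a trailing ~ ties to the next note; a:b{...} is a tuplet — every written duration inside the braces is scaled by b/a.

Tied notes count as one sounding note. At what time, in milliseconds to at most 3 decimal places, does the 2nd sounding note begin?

1. 0.0ms @ 0 + 314.136ms (1)
2. 314.136ms @ 1 + 157.068ms (1/2)
3. 471.204ms @ 3/2 + 157.068ms (1/2)

note 2 onset = 1b = 314.136ms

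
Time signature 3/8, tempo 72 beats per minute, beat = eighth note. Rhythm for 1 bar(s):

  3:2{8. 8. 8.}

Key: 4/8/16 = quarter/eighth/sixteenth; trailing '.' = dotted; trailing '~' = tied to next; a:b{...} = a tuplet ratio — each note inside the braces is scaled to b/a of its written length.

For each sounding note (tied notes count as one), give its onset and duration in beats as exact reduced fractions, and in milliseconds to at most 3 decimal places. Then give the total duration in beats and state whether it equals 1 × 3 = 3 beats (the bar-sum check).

1) 0.0ms=0b +833.333ms=1b
2) 833.333ms=1b +833.333ms=1b
3) 1666.667ms=2b +833.333ms=1b
Σ=3b of 3 (72bpm 3/8) — PASS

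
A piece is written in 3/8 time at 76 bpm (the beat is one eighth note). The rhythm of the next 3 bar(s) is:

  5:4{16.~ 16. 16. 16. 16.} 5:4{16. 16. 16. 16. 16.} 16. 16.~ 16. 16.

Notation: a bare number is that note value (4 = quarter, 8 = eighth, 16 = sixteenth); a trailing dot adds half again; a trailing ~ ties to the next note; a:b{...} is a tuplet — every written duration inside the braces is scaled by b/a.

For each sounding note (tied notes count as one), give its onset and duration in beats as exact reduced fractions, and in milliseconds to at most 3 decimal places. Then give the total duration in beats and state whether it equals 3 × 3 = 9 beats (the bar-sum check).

1) 0.0ms=0b +947.368ms=6/5b
2) 947.368ms=6/5b +473.684ms=3/5b
3) 1421.053ms=9/5b +473.684ms=3/5b
4) 1894.737ms=12/5b +473.684ms=3/5b
5) 2368.421ms=3b +473.684ms=3/5b
6) 2842.105ms=18/5b +473.684ms=3/5b
7) 3315.789ms=21/5b +473.684ms=3/5b
8) 3789.474ms=24/5b +473.684ms=3/5b
9) 4263.158ms=27/5b +473.684ms=3/5b
10) 4736.842ms=6b +592.105ms=3/4b
11) 5328.947ms=27/4b +1184.211ms=3/2b
12) 6513.158ms=33/4b +592.105ms=3/4b
Σ=9b of 9 (76bpm 3/8) — PASS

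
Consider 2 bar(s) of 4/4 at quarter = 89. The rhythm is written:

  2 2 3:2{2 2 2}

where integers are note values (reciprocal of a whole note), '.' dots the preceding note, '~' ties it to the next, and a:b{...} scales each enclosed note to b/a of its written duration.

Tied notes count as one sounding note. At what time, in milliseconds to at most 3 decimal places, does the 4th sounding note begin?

note 4 onset = 16/3b = 3595.506ms

1. 0.0ms @ 0 + 1348.315ms (2)
2. 1348.315ms @ 2 + 1348.315ms (2)
3. 2696.629ms @ 4 + 898.876ms (4/3)
4. 3595.506ms @ 16/3 + 898.876ms (4/3)
5. 4494.382ms @ 20/3 + 898.876ms (4/3)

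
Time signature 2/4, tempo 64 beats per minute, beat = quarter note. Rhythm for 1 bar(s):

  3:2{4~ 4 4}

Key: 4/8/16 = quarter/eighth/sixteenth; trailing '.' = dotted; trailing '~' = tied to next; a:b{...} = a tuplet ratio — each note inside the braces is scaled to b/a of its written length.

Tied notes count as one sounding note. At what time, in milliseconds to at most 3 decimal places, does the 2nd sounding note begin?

note 2 onset = 4/3b = 1250.0ms

1. 0.0ms @ 0 + 1250.0ms (4/3)
2. 1250.0ms @ 4/3 + 625.0ms (2/3)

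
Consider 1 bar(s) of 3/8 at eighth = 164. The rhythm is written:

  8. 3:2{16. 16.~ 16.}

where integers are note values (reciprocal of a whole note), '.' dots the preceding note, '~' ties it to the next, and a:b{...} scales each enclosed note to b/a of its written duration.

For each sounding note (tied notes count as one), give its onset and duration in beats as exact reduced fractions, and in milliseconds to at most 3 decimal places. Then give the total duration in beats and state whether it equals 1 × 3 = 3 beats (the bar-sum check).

1) 0.0ms=0b +548.78ms=3/2b
2) 548.78ms=3/2b +182.927ms=1/2b
3) 731.707ms=2b +365.854ms=1b
Σ=3b of 3 (164bpm 3/8) — PASS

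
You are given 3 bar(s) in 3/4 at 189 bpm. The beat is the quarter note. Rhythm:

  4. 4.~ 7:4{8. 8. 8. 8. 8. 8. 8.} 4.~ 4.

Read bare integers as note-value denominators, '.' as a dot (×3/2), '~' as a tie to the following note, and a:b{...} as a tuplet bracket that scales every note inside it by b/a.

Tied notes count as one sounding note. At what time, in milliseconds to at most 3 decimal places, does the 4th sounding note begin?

note 4 onset = 27/7b = 1224.49ms

1. 0.0ms @ 0 + 476.19ms (3/2)
2. 476.19ms @ 3/2 + 612.245ms (27/14)
3. 1088.435ms @ 24/7 + 136.054ms (3/7)
4. 1224.49ms @ 27/7 + 136.054ms (3/7)
5. 1360.544ms @ 30/7 + 136.054ms (3/7)
6. 1496.599ms @ 33/7 + 136.054ms (3/7)
7. 1632.653ms @ 36/7 + 136.054ms (3/7)
8. 1768.707ms @ 39/7 + 136.054ms (3/7)
9. 1904.762ms @ 6 + 952.381ms (3)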